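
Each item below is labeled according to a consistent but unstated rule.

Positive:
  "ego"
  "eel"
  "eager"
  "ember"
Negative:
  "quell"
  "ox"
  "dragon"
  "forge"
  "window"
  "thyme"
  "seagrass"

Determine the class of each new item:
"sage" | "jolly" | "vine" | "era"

Negative, Negative, Negative, Positive

The common property of the 'Positive' items is: starts with 'e'. No 'Negative' item has it.
"sage": starts with 's', lacks this property → Negative. "jolly": starts with 'j', lacks this property → Negative. "vine": starts with 'v', lacks this property → Negative. "era": starts with 'e', satisfies this → Positive.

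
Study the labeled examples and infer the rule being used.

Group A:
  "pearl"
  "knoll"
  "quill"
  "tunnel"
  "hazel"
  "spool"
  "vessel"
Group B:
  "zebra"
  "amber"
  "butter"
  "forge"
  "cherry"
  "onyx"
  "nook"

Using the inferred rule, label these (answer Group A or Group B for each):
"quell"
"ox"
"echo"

Group A, Group B, Group B

The distinguishing property — contains 'l' — holds for all the 'Group A' cases and none of the 'Group B' cases.
"quell": has 'l', checks out → Group A. "ox": no 'l', fails the rule → Group B. "echo": no 'l', fails the rule → Group B.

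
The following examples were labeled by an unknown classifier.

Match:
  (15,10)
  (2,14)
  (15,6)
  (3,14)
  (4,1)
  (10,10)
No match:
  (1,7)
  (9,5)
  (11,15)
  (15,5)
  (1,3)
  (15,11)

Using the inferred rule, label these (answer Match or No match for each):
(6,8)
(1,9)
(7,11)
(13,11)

The simplest hypothesis consistent with all the labels is: product is even.
(6,8) → 6·8 = 48 → Match.
(1,9) → 1·9 = 9 → No match.
(7,11) → 7·11 = 77 → No match.
(13,11) → 13·11 = 143 → No match.

Match, No match, No match, No match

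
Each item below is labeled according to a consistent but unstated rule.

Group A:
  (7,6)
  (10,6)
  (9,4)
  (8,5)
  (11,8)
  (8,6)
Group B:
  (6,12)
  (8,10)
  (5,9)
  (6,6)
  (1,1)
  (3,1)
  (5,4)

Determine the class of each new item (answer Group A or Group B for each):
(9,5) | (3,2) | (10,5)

Group A, Group B, Group A

The common property of the 'Group A' items is: first > second AND sum ≥ 12. No 'Group B' item has it.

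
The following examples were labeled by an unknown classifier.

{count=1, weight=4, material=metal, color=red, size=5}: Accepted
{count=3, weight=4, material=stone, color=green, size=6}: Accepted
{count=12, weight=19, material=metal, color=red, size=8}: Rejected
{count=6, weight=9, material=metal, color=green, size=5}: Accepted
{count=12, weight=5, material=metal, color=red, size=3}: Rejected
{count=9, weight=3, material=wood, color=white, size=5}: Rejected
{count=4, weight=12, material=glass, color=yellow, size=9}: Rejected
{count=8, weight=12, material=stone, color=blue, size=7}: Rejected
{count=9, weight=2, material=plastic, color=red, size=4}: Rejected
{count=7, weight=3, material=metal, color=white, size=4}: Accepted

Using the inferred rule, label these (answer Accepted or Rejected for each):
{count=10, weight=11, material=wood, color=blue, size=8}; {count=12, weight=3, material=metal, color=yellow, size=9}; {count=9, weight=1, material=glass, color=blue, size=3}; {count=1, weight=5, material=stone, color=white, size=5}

'Accepted' ⟺ count ≤ 7 AND size ≤ 6.
Rejected: {count=10, weight=11, material=wood, color=blue, size=8}, since count = 10, size = 8.
Rejected: {count=12, weight=3, material=metal, color=yellow, size=9}, since count = 12, size = 9.
Rejected: {count=9, weight=1, material=glass, color=blue, size=3}, since count = 9, size = 3.
Accepted: {count=1, weight=5, material=stone, color=white, size=5}, since count = 1, size = 5.

Rejected, Rejected, Rejected, Accepted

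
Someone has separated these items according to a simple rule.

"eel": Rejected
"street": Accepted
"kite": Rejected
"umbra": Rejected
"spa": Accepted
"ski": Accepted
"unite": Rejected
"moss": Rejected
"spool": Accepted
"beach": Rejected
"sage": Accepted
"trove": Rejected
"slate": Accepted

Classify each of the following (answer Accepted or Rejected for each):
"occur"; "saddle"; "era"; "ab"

'Accepted' ⟺ starts with 's'.

Rejected, Accepted, Rejected, Rejected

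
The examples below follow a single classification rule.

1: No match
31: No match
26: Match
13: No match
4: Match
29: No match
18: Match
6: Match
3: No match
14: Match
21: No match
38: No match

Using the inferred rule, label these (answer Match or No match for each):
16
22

The pattern is that an item is 'Match' exactly when: even AND at most 26.
16: Match (16 is even, 16 ≤ 26). 22: Match (22 is even, 22 ≤ 26).

Match, Match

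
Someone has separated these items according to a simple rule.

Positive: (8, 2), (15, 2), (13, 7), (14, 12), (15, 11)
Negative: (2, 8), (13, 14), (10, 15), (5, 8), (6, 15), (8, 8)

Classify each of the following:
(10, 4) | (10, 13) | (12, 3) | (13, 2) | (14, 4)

Positive, Negative, Positive, Positive, Positive

'Positive' ⟺ first > second.
(10, 4) — 10 > 4, hence Positive. (10, 13) — 10 < 13, hence Negative. (12, 3) — 12 > 3, hence Positive. (13, 2) — 13 > 2, hence Positive. (14, 4) — 14 > 4, hence Positive.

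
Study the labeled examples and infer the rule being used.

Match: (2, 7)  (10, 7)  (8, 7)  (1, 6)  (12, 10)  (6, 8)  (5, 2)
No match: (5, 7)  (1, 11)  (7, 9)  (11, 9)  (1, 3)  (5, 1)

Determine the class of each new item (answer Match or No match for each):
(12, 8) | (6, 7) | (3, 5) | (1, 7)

The common property of the 'Match' items is: product is even. No 'No match' item has it.
(12, 8): 12·8 = 96 — checks out, so Match.
(6, 7): 6·7 = 42 — checks out, so Match.
(3, 5): 3·5 = 15 — fails this test, so No match.
(1, 7): 1·7 = 7 — fails this test, so No match.

Match, Match, No match, No match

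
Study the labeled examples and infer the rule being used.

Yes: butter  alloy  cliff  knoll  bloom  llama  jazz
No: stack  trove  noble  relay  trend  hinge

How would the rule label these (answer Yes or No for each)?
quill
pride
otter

Yes, No, Yes

Every 'Yes' example satisfies: has a double letter. None of the 'No' examples do.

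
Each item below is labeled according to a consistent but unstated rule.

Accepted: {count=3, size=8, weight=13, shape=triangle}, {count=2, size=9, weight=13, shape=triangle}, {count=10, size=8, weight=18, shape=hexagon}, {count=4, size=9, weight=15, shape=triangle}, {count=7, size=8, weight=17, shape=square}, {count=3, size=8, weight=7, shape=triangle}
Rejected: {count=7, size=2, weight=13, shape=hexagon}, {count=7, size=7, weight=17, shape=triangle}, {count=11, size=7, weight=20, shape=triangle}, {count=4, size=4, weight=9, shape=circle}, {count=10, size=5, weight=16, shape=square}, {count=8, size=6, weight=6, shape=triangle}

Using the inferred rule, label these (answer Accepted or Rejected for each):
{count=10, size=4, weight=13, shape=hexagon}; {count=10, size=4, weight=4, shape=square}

Every 'Accepted' example satisfies: size ≥ 8. None of the 'Rejected' examples do.
{count=10, size=4, weight=13, shape=hexagon}: Rejected (size = 4). {count=10, size=4, weight=4, shape=square}: Rejected (size = 4).

Rejected, Rejected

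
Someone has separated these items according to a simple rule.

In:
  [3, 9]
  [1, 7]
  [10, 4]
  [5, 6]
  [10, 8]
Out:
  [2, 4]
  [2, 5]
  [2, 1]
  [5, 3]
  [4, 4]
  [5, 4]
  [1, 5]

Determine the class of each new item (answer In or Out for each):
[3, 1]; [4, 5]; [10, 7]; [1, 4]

Out, Out, In, Out

The classifier is using: max ≥ 6.
Out: [3, 1], since max 3.
Out: [4, 5], since max 5.
In: [10, 7], since max 10.
Out: [1, 4], since max 4.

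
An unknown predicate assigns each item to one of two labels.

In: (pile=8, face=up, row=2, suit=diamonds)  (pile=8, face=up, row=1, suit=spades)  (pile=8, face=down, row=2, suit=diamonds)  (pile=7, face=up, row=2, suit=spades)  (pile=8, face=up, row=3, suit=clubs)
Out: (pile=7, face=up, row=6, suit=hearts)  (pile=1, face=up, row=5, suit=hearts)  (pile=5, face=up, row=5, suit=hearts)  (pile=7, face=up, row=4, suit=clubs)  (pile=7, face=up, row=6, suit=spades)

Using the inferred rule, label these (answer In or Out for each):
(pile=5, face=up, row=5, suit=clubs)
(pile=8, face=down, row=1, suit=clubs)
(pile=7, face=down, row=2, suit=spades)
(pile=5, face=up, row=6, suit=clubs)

The common property of the 'In' items is: row ≤ 3. No 'Out' item has it.
(pile=5, face=up, row=5, suit=clubs) — row = 5, hence Out. (pile=8, face=down, row=1, suit=clubs) — row = 1, hence In. (pile=7, face=down, row=2, suit=spades) — row = 2, hence In. (pile=5, face=up, row=6, suit=clubs) — row = 6, hence Out.

Out, In, In, Out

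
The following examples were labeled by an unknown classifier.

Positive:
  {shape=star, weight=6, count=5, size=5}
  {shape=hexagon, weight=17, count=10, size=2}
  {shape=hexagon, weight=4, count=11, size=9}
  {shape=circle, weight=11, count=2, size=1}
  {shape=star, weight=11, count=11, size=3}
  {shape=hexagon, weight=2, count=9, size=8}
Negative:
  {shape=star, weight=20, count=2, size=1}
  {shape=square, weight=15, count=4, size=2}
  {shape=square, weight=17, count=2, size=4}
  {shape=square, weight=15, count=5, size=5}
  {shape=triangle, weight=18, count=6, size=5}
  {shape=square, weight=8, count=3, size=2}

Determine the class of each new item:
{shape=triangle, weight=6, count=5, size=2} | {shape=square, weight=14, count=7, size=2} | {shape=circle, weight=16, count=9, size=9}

Positive, Negative, Positive

The simplest hypothesis consistent with all the labels is: shape is not square AND weight ≤ 17.
{shape=triangle, weight=6, count=5, size=2}: shape is triangle, weight = 6 — meets the rule, so Positive.
{shape=square, weight=14, count=7, size=2}: shape is square, weight = 14 — lacks this property, so Negative.
{shape=circle, weight=16, count=9, size=9}: shape is circle, weight = 16 — meets the rule, so Positive.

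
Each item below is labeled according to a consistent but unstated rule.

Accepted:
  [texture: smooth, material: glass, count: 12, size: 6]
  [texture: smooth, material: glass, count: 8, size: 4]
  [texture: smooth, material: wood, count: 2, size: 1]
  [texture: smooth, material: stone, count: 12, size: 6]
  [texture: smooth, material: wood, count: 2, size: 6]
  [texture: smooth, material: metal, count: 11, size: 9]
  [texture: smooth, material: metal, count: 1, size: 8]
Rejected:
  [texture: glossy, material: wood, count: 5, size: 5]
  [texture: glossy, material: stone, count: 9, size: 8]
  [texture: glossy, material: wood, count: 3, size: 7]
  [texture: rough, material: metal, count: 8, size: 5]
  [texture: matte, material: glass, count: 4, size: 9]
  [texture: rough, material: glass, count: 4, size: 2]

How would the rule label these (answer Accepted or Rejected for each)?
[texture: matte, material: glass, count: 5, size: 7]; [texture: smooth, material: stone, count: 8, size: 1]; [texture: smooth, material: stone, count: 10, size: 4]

Rejected, Accepted, Accepted

Looking at the examples, the only property every 'Accepted' case has and every 'Rejected' case lacks is: texture is smooth.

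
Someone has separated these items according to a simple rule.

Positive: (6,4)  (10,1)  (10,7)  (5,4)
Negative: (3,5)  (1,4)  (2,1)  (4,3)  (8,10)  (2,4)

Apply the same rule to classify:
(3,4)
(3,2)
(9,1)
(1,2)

Every 'Positive' example satisfies: first > second AND sum ≥ 8. None of the 'Negative' examples do.
(3,4): 3 < 4, 3+4 = 7, fails this test → Negative.
(3,2): 3 > 2, 3+2 = 5, fails this test → Negative.
(9,1): 9 > 1, 9+1 = 10, matches → Positive.
(1,2): 1 < 2, 1+2 = 3, fails this test → Negative.

Negative, Negative, Positive, Negative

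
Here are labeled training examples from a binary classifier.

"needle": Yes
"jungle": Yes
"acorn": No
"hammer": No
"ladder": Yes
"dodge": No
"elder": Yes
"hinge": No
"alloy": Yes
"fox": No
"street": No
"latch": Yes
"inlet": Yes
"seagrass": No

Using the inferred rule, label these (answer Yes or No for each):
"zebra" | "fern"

No, No

The classifier is using: contains 'l'.
No: "zebra", since no 'l'.
No: "fern", since no 'l'.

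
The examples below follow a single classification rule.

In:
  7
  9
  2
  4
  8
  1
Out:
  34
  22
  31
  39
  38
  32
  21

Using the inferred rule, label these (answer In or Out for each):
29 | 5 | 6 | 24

The classifier is using: at most 9.
29: 29 > 9, does not fit → Out.
5: 5 ≤ 9, qualifies → In.
6: 6 ≤ 9, qualifies → In.
24: 24 > 9, does not fit → Out.

Out, In, In, Out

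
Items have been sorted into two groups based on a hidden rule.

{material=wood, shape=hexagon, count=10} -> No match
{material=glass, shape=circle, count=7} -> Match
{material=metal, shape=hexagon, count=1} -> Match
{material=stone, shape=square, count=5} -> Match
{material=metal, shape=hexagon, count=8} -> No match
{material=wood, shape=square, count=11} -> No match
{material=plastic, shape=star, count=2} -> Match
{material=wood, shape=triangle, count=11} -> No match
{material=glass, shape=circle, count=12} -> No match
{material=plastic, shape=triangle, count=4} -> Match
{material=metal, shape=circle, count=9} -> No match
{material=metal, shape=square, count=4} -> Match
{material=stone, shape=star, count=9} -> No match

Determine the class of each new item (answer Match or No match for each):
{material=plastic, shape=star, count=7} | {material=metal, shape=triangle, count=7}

Match, Match

A rule that fits every label: count ≤ 7 — true of each 'Match' example, false of each 'No match' one.
Match: {material=plastic, shape=star, count=7}, since count = 7. Match: {material=metal, shape=triangle, count=7}, since count = 7.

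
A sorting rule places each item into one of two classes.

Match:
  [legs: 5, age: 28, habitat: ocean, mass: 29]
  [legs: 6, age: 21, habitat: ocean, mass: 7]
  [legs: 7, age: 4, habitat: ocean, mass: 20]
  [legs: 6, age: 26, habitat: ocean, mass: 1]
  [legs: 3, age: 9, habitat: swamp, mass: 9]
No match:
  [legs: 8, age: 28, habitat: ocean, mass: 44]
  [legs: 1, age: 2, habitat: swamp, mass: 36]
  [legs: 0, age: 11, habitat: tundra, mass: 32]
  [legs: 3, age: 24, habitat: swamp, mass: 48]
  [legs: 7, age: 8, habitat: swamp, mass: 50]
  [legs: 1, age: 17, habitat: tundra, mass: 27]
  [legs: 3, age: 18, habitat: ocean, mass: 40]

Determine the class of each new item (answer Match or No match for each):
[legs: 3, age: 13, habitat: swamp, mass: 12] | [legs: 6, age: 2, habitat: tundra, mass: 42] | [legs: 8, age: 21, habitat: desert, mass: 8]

Match, No match, Match

The common property of the 'Match' items is: legs ≥ 3 AND mass ≤ 29. No 'No match' item has it.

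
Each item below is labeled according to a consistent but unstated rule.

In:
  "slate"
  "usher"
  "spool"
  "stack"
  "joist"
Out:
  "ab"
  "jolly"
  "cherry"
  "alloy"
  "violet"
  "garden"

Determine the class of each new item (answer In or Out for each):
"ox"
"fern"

Out, Out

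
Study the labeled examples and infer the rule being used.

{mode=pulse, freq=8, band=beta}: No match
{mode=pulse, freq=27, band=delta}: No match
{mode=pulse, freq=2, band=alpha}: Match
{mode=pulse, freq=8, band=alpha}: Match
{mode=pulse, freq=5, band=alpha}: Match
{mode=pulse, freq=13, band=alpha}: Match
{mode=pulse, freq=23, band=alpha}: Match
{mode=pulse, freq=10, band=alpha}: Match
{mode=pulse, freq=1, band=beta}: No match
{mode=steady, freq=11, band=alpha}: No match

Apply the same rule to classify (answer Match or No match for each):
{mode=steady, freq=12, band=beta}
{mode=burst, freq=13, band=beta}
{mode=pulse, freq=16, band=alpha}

No match, No match, Match

The pattern is that an item is 'Match' exactly when: mode is pulse AND band is alpha.
{mode=steady, freq=12, band=beta}: No match (mode is steady, band is beta).
{mode=burst, freq=13, band=beta}: No match (mode is burst, band is beta).
{mode=pulse, freq=16, band=alpha}: Match (mode is pulse, band is alpha).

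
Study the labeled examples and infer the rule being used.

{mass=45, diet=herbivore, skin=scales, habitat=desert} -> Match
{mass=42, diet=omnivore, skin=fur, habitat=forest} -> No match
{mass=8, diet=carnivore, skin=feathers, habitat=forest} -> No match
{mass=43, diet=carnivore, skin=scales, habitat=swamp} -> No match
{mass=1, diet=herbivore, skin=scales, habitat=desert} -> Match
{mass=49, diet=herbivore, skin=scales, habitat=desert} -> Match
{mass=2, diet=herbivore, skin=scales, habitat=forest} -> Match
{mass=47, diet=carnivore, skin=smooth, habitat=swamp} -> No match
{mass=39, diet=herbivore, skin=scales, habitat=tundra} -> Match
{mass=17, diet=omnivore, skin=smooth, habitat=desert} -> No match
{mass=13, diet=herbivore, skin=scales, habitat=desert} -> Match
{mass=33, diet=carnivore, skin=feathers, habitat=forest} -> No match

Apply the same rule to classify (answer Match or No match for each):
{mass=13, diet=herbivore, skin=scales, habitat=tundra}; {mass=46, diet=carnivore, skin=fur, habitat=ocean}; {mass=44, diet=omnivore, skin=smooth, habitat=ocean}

Every 'Match' example satisfies: diet is herbivore. None of the 'No match' examples do.
{mass=13, diet=herbivore, skin=scales, habitat=tundra} → diet is herbivore → Match. {mass=46, diet=carnivore, skin=fur, habitat=ocean} → diet is carnivore → No match. {mass=44, diet=omnivore, skin=smooth, habitat=ocean} → diet is omnivore → No match.

Match, No match, No match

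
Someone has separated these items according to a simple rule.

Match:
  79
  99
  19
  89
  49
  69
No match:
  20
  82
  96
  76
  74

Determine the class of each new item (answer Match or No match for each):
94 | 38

No match, No match

The simplest hypothesis consistent with all the labels is: odd.
No match: 94, since 94 is even.
No match: 38, since 38 is even.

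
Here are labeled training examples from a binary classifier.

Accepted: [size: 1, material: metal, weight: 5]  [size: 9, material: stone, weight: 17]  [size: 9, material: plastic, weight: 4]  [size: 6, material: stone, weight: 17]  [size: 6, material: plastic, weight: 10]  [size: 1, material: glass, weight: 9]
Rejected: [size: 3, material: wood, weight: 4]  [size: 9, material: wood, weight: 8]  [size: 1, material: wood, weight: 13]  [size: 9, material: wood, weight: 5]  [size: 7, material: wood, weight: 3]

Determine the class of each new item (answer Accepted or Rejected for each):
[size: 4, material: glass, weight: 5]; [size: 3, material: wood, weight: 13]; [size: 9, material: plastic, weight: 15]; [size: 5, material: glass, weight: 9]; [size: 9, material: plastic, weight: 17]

Accepted, Rejected, Accepted, Accepted, Accepted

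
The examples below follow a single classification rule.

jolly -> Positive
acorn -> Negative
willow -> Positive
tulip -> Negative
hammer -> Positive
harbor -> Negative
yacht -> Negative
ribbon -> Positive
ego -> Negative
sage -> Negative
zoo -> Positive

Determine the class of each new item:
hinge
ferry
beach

Negative, Positive, Negative

Comparing the two groups points to one rule — has a double letter.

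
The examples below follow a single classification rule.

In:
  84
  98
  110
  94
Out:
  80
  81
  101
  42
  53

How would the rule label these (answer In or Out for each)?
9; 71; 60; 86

The common property of the 'In' items is: even AND at least 81. No 'Out' item has it.
9 → 9 is odd, 9 < 81 → Out.
71 → 71 is odd, 71 < 81 → Out.
60 → 60 is even, 60 < 81 → Out.
86 → 86 is even, 86 ≥ 81 → In.

Out, Out, Out, In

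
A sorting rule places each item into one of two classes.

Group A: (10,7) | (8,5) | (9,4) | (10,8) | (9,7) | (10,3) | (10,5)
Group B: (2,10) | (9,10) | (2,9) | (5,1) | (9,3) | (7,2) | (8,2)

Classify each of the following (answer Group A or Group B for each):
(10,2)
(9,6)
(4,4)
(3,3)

Group B, Group A, Group B, Group B

The rule appears to be: first > second AND sum ≥ 13.
(10,2): Group B (10 > 2, 10+2 = 12).
(9,6): Group A (9 > 6, 9+6 = 15).
(4,4): Group B (4 = 4, 4+4 = 8).
(3,3): Group B (3 = 3, 3+3 = 6).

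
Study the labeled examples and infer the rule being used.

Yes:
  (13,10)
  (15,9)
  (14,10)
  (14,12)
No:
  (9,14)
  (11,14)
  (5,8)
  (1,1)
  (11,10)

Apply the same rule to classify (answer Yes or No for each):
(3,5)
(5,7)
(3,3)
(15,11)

The common property of the 'Yes' items is: first ≥ 12. No 'No' item has it.
(3,5) — first 3, hence No.
(5,7) — first 5, hence No.
(3,3) — first 3, hence No.
(15,11) — first 15, hence Yes.

No, No, No, Yes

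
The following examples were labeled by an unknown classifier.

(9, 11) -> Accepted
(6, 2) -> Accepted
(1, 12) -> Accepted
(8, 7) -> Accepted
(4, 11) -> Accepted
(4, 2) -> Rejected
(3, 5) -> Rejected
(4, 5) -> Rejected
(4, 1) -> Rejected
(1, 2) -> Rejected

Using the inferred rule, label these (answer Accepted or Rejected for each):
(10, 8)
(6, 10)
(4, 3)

The common property of the 'Accepted' items is: max ≥ 6. No 'Rejected' item has it.

Accepted, Accepted, Rejected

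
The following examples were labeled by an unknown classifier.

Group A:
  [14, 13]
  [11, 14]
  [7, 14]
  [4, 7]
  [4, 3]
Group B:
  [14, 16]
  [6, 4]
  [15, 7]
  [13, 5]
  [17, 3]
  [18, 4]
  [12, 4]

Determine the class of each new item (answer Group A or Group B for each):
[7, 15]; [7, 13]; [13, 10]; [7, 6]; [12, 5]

Group B, Group B, Group A, Group A, Group A

The simplest hypothesis consistent with all the labels is: sum is odd.
[7, 15]: 7+15 = 22, doesn't match → Group B.
[7, 13]: 7+13 = 20, doesn't match → Group B.
[13, 10]: 13+10 = 23, passes → Group A.
[7, 6]: 7+6 = 13, passes → Group A.
[12, 5]: 12+5 = 17, passes → Group A.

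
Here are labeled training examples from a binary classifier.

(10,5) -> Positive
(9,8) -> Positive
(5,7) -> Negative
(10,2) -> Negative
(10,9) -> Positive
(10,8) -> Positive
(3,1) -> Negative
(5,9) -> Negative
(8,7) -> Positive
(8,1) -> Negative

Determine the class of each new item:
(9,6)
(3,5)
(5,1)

Positive, Negative, Negative

Rule: sum ≥ 15. This holds for each 'Positive' example and fails for each 'Negative' one.
(9,6): 9+6 = 15, fits → Positive. (3,5): 3+5 = 8, does not pass → Negative. (5,1): 5+1 = 6, does not pass → Negative.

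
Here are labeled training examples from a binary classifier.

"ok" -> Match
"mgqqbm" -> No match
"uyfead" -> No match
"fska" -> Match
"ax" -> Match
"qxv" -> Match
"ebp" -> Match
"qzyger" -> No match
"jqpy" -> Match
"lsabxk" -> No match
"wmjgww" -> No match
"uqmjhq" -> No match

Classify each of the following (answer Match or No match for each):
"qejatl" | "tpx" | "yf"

No match, Match, Match

Rule: length ≤ 4. This holds for each 'Match' example and fails for each 'No match' one.
"qejatl": length 6 — does not fit, so No match. "tpx": length 3 — fits, so Match. "yf": length 2 — fits, so Match.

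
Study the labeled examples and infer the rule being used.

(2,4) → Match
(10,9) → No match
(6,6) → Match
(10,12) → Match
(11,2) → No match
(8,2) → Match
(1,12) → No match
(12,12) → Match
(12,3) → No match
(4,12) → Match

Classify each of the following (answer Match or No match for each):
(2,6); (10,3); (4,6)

Match, No match, Match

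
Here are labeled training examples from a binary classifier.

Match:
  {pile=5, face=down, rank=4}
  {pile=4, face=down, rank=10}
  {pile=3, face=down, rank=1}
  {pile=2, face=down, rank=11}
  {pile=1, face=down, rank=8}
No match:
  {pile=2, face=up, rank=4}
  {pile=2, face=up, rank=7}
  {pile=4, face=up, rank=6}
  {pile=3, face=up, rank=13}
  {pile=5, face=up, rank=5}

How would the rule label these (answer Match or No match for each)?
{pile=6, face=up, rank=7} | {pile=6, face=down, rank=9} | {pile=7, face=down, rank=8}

No match, Match, Match

Rule: face is down. This holds for each 'Match' example and fails for each 'No match' one.
No match: {pile=6, face=up, rank=7}, since face is up.
Match: {pile=6, face=down, rank=9}, since face is down.
Match: {pile=7, face=down, rank=8}, since face is down.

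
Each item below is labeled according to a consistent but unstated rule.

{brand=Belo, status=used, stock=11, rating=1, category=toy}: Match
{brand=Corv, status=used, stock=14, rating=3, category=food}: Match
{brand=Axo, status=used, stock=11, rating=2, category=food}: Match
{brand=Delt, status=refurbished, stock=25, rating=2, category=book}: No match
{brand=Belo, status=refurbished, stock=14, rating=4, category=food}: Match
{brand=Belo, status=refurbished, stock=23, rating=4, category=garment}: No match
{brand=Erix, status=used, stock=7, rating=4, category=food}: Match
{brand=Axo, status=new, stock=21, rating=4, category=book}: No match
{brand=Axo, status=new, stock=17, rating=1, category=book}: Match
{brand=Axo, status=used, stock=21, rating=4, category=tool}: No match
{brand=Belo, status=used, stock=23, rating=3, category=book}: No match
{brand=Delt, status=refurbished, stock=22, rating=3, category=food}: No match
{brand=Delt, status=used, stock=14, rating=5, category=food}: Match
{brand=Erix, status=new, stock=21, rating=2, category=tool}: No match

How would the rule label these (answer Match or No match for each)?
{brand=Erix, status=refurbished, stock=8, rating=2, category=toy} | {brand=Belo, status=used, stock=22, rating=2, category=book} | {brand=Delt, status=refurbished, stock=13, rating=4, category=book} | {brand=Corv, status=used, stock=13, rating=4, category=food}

The common property of the 'Match' items is: stock ≤ 17. No 'No match' item has it.
Match: {brand=Erix, status=refurbished, stock=8, rating=2, category=toy}, since stock = 8.
No match: {brand=Belo, status=used, stock=22, rating=2, category=book}, since stock = 22.
Match: {brand=Delt, status=refurbished, stock=13, rating=4, category=book}, since stock = 13.
Match: {brand=Corv, status=used, stock=13, rating=4, category=food}, since stock = 13.

Match, No match, Match, Match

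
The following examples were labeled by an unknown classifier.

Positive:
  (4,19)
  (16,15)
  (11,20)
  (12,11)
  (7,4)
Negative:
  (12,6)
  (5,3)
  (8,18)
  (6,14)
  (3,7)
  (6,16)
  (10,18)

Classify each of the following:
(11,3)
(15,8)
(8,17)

'Positive' ⟺ sum is odd.
(11,3) — 11+3 = 14, hence Negative.
(15,8) — 15+8 = 23, hence Positive.
(8,17) — 8+17 = 25, hence Positive.

Negative, Positive, Positive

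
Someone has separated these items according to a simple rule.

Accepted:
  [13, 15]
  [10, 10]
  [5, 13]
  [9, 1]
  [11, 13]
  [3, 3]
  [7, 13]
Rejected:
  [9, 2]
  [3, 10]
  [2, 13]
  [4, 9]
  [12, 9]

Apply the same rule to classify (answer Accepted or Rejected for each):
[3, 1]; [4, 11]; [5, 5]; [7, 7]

Accepted, Rejected, Accepted, Accepted

One predicate separates the groups cleanly: sum is even.
[3, 1] → 3+1 = 4 → Accepted.
[4, 11] → 4+11 = 15 → Rejected.
[5, 5] → 5+5 = 10 → Accepted.
[7, 7] → 7+7 = 14 → Accepted.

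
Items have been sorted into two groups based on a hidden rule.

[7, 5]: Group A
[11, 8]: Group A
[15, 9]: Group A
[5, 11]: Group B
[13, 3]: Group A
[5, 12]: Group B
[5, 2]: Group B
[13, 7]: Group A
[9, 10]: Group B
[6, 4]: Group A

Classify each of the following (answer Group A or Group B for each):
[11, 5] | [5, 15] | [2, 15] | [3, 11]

The rule appears to be: first > second AND sum ≥ 10.
[11, 5]: Group A (11 > 5, 11+5 = 16). [5, 15]: Group B (5 < 15, 5+15 = 20). [2, 15]: Group B (2 < 15, 2+15 = 17). [3, 11]: Group B (3 < 11, 3+11 = 14).

Group A, Group B, Group B, Group B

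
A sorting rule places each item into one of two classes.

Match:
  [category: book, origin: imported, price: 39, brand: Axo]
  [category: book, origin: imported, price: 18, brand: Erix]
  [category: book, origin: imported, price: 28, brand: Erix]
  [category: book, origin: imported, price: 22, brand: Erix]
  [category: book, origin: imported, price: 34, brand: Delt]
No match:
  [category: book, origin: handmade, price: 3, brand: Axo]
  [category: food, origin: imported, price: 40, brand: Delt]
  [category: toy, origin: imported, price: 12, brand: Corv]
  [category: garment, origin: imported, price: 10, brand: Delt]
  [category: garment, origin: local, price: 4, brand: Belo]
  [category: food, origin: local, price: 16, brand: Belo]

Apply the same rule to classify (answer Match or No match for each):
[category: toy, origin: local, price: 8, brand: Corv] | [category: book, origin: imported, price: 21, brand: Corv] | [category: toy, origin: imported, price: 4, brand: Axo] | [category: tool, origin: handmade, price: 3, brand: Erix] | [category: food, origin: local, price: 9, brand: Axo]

A rule that fits every label: origin is imported AND category is book — true of each 'Match' example, false of each 'No match' one.

No match, Match, No match, No match, No match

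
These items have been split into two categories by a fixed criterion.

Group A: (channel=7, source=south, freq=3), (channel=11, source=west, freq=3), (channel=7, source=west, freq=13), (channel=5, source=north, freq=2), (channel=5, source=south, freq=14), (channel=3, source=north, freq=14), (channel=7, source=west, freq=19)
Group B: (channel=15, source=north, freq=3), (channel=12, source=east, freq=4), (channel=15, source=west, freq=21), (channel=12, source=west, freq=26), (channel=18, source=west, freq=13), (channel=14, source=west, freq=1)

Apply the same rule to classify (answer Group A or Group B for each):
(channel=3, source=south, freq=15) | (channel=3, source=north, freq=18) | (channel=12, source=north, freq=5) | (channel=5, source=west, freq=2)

Group A, Group A, Group B, Group A

The simplest hypothesis consistent with all the labels is: channel ≤ 11.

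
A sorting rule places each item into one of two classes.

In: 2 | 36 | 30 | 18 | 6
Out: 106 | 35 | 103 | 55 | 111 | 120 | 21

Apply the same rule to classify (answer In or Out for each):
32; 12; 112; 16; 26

In, In, Out, In, In

Every 'In' example satisfies: even AND at most 36. None of the 'Out' examples do.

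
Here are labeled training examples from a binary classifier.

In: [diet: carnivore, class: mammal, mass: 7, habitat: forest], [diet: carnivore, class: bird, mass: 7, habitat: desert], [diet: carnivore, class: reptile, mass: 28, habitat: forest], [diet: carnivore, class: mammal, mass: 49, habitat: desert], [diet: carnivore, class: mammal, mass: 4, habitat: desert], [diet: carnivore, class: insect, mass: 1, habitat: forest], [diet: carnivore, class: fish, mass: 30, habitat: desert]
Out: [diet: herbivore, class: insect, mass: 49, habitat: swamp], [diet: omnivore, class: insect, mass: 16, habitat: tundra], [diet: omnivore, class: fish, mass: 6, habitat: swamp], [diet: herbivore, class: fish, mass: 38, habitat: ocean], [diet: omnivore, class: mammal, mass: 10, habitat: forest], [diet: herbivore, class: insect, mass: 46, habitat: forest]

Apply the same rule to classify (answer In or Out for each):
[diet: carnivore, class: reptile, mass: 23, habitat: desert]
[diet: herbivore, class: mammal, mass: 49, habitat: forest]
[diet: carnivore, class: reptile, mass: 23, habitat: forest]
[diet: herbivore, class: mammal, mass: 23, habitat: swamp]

In, Out, In, Out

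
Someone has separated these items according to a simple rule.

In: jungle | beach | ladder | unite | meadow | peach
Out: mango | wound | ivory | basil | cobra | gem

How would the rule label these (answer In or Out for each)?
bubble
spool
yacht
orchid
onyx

In, Out, Out, Out, Out

Rule: length ≥ 5 AND contains 'e'. This holds for each 'In' example and fails for each 'Out' one.
bubble → length 6, has 'e' → In.
spool → length 5, no 'e' → Out.
yacht → length 5, no 'e' → Out.
orchid → length 6, no 'e' → Out.
onyx → length 4, no 'e' → Out.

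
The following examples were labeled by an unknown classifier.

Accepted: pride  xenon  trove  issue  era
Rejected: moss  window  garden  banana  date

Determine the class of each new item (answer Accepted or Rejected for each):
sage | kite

The distinguishing property — odd length — holds for all the 'Accepted' cases and none of the 'Rejected' cases.
sage: Rejected (length 4). kite: Rejected (length 4).

Rejected, Rejected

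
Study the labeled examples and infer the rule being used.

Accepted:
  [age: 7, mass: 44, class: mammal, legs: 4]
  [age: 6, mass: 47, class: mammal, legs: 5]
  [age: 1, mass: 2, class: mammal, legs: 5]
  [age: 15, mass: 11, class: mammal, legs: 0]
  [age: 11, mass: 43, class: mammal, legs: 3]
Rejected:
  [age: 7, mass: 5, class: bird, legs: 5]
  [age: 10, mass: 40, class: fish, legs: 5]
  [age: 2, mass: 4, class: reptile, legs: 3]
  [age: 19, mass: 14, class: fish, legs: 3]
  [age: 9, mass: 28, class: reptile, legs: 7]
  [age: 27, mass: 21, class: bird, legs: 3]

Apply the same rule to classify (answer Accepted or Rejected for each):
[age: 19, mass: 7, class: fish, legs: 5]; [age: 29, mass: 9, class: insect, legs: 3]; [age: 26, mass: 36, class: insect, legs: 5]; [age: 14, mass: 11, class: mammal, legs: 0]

Rejected, Rejected, Rejected, Accepted

The common property of the 'Accepted' items is: class is mammal. No 'Rejected' item has it.
[age: 19, mass: 7, class: fish, legs: 5]: class is fish, fails the rule → Rejected.
[age: 29, mass: 9, class: insect, legs: 3]: class is insect, fails the rule → Rejected.
[age: 26, mass: 36, class: insect, legs: 5]: class is insect, fails the rule → Rejected.
[age: 14, mass: 11, class: mammal, legs: 0]: class is mammal, checks out → Accepted.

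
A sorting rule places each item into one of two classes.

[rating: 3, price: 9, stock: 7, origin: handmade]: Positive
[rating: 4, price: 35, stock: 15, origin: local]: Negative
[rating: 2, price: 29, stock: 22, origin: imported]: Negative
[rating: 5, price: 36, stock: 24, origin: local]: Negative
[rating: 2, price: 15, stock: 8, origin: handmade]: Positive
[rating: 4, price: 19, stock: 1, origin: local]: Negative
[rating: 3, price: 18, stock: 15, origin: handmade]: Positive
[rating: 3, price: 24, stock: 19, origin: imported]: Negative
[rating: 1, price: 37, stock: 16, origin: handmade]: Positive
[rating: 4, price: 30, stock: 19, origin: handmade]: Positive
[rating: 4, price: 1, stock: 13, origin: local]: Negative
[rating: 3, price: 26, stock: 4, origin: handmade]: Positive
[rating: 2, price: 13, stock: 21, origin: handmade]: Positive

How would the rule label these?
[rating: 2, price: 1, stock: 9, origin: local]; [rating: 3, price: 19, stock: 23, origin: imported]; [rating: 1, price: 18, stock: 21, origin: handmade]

Negative, Negative, Positive

The rule appears to be: origin is handmade.
Negative: [rating: 2, price: 1, stock: 9, origin: local], since origin is local.
Negative: [rating: 3, price: 19, stock: 23, origin: imported], since origin is imported.
Positive: [rating: 1, price: 18, stock: 21, origin: handmade], since origin is handmade.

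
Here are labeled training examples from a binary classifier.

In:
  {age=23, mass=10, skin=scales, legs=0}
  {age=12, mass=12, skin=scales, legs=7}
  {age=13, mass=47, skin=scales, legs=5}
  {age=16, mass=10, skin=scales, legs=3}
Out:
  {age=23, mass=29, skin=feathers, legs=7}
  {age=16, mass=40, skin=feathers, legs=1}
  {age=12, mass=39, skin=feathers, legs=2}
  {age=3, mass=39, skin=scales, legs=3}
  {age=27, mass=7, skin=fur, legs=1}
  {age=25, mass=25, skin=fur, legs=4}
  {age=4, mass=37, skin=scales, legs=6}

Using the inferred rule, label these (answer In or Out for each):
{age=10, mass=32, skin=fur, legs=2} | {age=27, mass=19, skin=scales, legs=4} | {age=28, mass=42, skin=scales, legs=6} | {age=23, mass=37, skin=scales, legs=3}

Out, In, In, In

The rule appears to be: skin is scales AND age ≥ 12.
{age=10, mass=32, skin=fur, legs=2}: Out (skin is fur, age = 10). {age=27, mass=19, skin=scales, legs=4}: In (skin is scales, age = 27). {age=28, mass=42, skin=scales, legs=6}: In (skin is scales, age = 28). {age=23, mass=37, skin=scales, legs=3}: In (skin is scales, age = 23).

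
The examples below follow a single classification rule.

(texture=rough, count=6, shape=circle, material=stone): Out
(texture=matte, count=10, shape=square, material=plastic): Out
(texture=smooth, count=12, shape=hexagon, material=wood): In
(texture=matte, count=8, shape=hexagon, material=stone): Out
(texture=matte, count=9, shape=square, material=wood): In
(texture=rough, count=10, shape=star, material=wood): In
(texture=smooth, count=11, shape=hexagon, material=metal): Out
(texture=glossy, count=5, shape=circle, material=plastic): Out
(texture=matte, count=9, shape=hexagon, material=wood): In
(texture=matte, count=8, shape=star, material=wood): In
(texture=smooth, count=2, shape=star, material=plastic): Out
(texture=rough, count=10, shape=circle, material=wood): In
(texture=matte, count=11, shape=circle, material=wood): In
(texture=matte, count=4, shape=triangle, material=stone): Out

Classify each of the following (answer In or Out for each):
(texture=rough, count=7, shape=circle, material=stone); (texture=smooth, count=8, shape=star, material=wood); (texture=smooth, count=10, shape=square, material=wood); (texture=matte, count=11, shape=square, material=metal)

Out, In, In, Out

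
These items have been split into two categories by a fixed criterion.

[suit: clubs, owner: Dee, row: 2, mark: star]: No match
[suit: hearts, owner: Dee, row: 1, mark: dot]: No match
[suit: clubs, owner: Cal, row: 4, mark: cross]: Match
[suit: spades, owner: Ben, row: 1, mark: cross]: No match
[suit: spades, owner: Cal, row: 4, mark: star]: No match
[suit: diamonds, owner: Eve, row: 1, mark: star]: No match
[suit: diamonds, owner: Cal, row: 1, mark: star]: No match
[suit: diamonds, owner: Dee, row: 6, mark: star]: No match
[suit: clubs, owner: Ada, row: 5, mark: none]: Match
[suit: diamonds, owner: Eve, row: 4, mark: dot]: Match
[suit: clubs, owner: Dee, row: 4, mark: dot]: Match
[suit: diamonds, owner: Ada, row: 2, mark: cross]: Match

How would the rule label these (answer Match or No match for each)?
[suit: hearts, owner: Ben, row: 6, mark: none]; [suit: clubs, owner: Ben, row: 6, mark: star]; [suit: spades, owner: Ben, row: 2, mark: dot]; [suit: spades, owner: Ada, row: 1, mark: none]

All 'Match' examples share one property — mark is not star AND row ≥ 2 — and every 'No match' example lacks it.
[suit: hearts, owner: Ben, row: 6, mark: none]: Match (mark is none, row = 6).
[suit: clubs, owner: Ben, row: 6, mark: star]: No match (mark is star, row = 6).
[suit: spades, owner: Ben, row: 2, mark: dot]: Match (mark is dot, row = 2).
[suit: spades, owner: Ada, row: 1, mark: none]: No match (mark is none, row = 1).

Match, No match, Match, No match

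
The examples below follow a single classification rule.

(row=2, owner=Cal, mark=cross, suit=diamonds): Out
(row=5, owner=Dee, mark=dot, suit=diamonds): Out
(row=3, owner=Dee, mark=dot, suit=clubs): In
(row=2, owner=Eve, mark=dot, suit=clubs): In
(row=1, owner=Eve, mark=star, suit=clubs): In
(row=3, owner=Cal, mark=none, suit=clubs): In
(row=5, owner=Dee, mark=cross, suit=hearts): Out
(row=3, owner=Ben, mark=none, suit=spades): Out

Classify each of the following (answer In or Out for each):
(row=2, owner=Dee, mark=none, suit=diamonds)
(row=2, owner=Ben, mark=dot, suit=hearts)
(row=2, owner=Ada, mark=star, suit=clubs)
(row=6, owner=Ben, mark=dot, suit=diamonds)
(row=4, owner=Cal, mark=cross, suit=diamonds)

Comparing the two groups points to one rule — suit is clubs.
(row=2, owner=Dee, mark=none, suit=diamonds): suit is diamonds — fails this test, so Out.
(row=2, owner=Ben, mark=dot, suit=hearts): suit is hearts — fails this test, so Out.
(row=2, owner=Ada, mark=star, suit=clubs): suit is clubs — passes, so In.
(row=6, owner=Ben, mark=dot, suit=diamonds): suit is diamonds — fails this test, so Out.
(row=4, owner=Cal, mark=cross, suit=diamonds): suit is diamonds — fails this test, so Out.

Out, Out, In, Out, Out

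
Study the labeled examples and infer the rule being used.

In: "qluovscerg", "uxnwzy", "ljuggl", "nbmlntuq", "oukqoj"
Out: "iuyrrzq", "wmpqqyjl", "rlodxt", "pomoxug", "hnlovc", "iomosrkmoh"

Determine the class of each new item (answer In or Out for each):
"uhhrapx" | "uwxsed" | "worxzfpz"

Out, In, Out

Rule: even length AND contains 'u'. This holds for each 'In' example and fails for each 'Out' one.
Out: "uhhrapx", since length 7, has 'u'.
In: "uwxsed", since length 6, has 'u'.
Out: "worxzfpz", since length 8, no 'u'.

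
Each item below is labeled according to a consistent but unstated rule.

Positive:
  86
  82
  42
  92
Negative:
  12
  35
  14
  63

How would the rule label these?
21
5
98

Every 'Positive' example satisfies: even AND at least 35. None of the 'Negative' examples do.
21 — 21 is odd, 21 < 35, hence Negative.
5 — 5 is odd, 5 < 35, hence Negative.
98 — 98 is even, 98 ≥ 35, hence Positive.

Negative, Negative, Positive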